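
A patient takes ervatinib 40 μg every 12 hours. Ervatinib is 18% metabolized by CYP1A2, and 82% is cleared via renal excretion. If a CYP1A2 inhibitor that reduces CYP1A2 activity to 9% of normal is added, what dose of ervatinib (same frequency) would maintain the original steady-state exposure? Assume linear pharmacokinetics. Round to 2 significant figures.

The CYP1A2 pathway (18% of clearance) drops to 0.09× activity: 0.18 × 0.09 = 0.0162.
Non-CYP routes (82%) are unchanged.
CL_new/CL_old = 0.0162 + 0.82 = 0.8362.
Exposure is unchanged when dose changes in proportion to clearance. New dose = 40 μg × 0.8362 = 33 μg.

33 μg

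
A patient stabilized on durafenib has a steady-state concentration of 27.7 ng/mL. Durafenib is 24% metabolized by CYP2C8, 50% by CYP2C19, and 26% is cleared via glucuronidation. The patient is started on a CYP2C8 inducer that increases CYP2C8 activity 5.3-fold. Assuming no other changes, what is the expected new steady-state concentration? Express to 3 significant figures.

The CYP2C8 pathway (24% of clearance) increases to 5.3× activity: 0.24 × 5.3 = 1.272.
CYP2C19 (50%) and the residual 26% are unaffected.
Relative clearance = 1.272 + 0.5 + 0.26 = 2.032.
Steady-state concentration ∝ 1/CL, so new value = 27.7 / 2.032 = 13.6 ng/mL.

13.6 ng/mL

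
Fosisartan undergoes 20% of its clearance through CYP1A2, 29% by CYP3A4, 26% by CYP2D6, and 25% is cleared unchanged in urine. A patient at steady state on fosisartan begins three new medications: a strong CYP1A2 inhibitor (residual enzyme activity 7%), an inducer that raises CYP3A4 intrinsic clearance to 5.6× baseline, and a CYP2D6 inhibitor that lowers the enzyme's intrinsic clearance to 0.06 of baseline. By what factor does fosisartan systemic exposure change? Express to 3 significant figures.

0.525

The CYP1A2 pathway (20% of clearance) is reduced to 0.07× activity: 0.2 × 0.07 = 0.014.
The CYP3A4 pathway (29% of clearance) rises to 5.6× activity: 0.29 × 5.6 = 1.624.
The CYP2D6 pathway (26% of clearance) falls to 0.06× activity: 0.26 × 0.06 = 0.0156.
The remaining 25% of clearance is unaffected.
New clearance relative to baseline: 0.014 + 1.624 + 0.0156 + 0.25 = 1.9036.
Net systemic exposure ratio = 1 / 1.9036 = 0.525.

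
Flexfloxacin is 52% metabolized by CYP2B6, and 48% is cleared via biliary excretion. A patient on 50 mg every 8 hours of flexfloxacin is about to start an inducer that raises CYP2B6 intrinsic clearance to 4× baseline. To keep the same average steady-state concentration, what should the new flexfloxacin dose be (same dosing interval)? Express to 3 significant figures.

128 mg

The CYP2B6 pathway (52% of clearance) increases to 4× activity: 0.52 × 4 = 2.08.
Non-CYP routes (48%) are unchanged.
Relative clearance = 2.08 + 0.48 = 2.56.
Css,avg = (dose rate)/CL, so holding Css fixed requires dose ∝ CL: 50 × 2.56 = 128 mg.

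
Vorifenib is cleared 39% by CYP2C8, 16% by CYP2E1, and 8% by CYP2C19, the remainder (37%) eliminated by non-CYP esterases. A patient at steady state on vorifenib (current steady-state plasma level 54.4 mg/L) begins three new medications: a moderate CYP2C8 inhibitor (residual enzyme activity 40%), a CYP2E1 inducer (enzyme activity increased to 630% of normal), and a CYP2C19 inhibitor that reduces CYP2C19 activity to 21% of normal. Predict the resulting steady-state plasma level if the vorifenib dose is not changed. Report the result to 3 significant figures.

The CYP2C8 pathway (39% of clearance) is reduced to 0.4× activity: 0.39 × 0.4 = 0.156.
The CYP2E1 pathway (16% of clearance) increases to 6.3× activity: 0.16 × 6.3 = 1.008.
The CYP2C19 pathway (8% of clearance) falls to 0.21× activity: 0.08 × 0.21 = 0.0168.
The remaining 37% of clearance is unaffected.
New clearance relative to baseline: 0.156 + 1.008 + 0.0168 + 0.37 = 1.5508.
Dividing the baseline by the relative clearance: 54.4 / 1.5508 = 35.1 mg/L.

35.1 mg/L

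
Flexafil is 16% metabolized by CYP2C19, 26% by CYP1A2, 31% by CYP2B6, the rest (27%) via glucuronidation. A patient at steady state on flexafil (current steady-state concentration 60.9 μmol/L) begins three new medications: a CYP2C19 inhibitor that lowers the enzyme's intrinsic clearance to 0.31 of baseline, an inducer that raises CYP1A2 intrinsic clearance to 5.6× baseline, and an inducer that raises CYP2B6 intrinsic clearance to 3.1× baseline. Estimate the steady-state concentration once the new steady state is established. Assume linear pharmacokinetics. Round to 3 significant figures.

The CYP2C19 pathway (16% of clearance) is reduced to 0.31× activity: 0.16 × 0.31 = 0.0496.
The CYP1A2 pathway (26% of clearance) increases to 5.6× activity: 0.26 × 5.6 = 1.456.
The CYP2B6 pathway (31% of clearance) is boosted to 3.1× activity: 0.31 × 3.1 = 0.961.
Non-CYP routes (27%) are unchanged.
Relative clearance = 0.0496 + 1.456 + 0.961 + 0.27 = 2.7366.
Steady-state concentration ∝ 1/CL: new value = 60.9 / 2.7366 = 22.3 μmol/L.

22.3 μmol/L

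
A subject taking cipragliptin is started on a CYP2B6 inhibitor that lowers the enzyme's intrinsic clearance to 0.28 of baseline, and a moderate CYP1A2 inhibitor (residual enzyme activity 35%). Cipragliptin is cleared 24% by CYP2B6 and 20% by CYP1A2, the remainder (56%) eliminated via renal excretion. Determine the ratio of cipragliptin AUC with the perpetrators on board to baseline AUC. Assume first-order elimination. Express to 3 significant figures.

1.43

The CYP2B6 pathway (24% of clearance) drops to 0.28× activity: 0.24 × 0.28 = 0.0672.
The CYP1A2 pathway (20% of clearance) is reduced to 0.35× activity: 0.2 × 0.35 = 0.07.
Non-CYP routes (56%) are unchanged.
New clearance relative to baseline: 0.0672 + 0.07 + 0.56 = 0.6972.
Because AUC varies inversely with clearance, the combined effect is 1 / 0.6972 = 1.43.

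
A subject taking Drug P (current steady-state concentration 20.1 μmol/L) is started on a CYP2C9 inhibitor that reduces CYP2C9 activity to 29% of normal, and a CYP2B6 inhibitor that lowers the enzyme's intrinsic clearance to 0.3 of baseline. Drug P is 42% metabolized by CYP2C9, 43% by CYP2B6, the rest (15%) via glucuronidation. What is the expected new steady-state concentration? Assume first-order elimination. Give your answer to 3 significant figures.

The CYP2C9 pathway (42% of clearance) is reduced to 0.29× activity: 0.42 × 0.29 = 0.1218.
The CYP2B6 pathway (43% of clearance) drops to 0.3× activity: 0.43 × 0.3 = 0.129.
Non-CYP routes (15%) are unchanged.
New clearance relative to baseline: 0.1218 + 0.129 + 0.15 = 0.4008.
Dividing the baseline by the relative clearance: 20.1 / 0.4008 = 50.1 μmol/L.

50.1 μmol/L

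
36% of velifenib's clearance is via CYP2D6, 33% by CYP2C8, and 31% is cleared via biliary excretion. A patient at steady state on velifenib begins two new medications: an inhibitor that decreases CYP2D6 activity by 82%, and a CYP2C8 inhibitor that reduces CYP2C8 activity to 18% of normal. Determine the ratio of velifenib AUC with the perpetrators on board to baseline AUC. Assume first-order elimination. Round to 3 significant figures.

2.30

CYP2D6: 0.36 × 0.18 = 0.0648
CYP2C8: 0.33 × 0.18 = 0.0594
Other: 0.31 (unchanged)
CL_new/CL_old = 0.0648 + 0.0594 + 0.31 = 0.4342.
Because AUC varies inversely with clearance, the combined effect is 1 / 0.4342 = 2.30.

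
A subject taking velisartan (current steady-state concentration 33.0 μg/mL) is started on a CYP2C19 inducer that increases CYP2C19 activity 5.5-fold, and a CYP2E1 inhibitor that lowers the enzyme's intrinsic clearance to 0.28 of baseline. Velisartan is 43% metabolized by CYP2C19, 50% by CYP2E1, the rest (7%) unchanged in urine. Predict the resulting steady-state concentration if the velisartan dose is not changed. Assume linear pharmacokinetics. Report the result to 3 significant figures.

The CYP2C19 pathway (43% of clearance) is boosted to 5.5× activity: 0.43 × 5.5 = 2.365.
The CYP2E1 pathway (50% of clearance) is reduced to 0.28× activity: 0.5 × 0.28 = 0.14.
Non-CYP routes (7%) are unchanged.
CL_new/CL_old = 2.365 + 0.14 + 0.07 = 2.575.
New steady-state concentration = 33.0 / 2.575 = 12.8 μg/mL (concentration scales inversely with clearance).

12.8 μg/mL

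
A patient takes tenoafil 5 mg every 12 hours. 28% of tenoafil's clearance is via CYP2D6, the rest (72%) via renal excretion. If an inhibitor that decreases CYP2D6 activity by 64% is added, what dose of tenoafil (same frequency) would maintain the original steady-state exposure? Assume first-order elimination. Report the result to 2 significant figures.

4.1 mg

The CYP2D6 pathway (28% of clearance) is reduced to 0.36× activity: 0.28 × 0.36 = 0.1008.
The remaining 72% of clearance is unaffected.
CL_new/CL_old = 0.1008 + 0.72 = 0.8208.
To maintain the same steady-state level, dose must scale with clearance: new dose = 5 × 0.8208 = 4.1 mg.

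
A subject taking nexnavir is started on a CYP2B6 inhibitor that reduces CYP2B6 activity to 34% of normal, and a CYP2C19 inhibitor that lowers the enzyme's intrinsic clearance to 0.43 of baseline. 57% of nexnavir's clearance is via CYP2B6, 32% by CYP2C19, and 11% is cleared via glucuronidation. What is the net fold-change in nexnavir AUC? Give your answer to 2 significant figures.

2.3

CYP2B6: 0.57 × 0.34 = 0.1938
CYP2C19: 0.32 × 0.43 = 0.1376
Other: 0.11 (unchanged)
CL_new/CL_old = 0.1938 + 0.1376 + 0.11 = 0.4414.
Net AUC ratio = 1 / 0.4414 = 2.3.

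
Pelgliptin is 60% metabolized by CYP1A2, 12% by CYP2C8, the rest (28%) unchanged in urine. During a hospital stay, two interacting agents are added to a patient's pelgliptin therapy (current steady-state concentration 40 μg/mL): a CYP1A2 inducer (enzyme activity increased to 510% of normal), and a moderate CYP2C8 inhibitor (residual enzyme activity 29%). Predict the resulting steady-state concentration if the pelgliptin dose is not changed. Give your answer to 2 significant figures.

12 μg/mL

The CYP1A2 pathway (60% of clearance) increases to 5.1× activity: 0.6 × 5.1 = 3.06.
The CYP2C8 pathway (12% of clearance) drops to 0.29× activity: 0.12 × 0.29 = 0.0348.
The remaining 28% of clearance is unaffected.
Relative clearance = 3.06 + 0.0348 + 0.28 = 3.3748.
New steady-state concentration = 40 / 3.3748 = 12 μg/mL (concentration scales inversely with clearance).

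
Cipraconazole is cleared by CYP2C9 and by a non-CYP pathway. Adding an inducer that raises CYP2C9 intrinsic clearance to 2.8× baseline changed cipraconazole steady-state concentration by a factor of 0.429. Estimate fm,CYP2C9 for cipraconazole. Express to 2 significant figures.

CL'/CL = 1 / 0.429 = 2.331
2.8·fm + (1 − fm) = 2.331
fm = (2.331 − 1) / (2.8 − 1) = 0.74

0.74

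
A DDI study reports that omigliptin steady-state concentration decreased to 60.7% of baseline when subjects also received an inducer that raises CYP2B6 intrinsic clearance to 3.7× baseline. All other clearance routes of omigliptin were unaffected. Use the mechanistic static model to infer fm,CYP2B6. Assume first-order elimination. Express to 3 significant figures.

0.240

Write x for the fraction cleared via CYP2B6. The observed steady-state concentration change means clearance rose to 1/0.607 = 1.647 of baseline.
Setting x·3.7 + (1 − x) = 1.647 and solving: x = (1.647 − 1)/(3.7 − 1) = 0.240.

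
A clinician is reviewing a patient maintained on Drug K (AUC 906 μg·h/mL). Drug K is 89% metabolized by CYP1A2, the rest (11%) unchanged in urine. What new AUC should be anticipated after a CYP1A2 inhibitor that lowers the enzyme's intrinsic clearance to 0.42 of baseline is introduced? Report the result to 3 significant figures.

1.87 × 10³ μg·h/mL

The CYP1A2 pathway (89% of clearance) is reduced to 0.42× activity: 0.89 × 0.42 = 0.3738.
The remaining 11% of clearance is unaffected.
Relative clearance = 0.3738 + 0.11 = 0.4838.
AUC ∝ 1/CL, so new value = 906 / 0.4838 = 1.87 × 10³ μg·h/mL.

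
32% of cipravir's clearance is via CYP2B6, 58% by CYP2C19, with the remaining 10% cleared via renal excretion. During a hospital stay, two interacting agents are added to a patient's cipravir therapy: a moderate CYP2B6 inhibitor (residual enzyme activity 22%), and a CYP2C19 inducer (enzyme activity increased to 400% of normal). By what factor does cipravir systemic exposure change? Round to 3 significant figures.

0.402

The CYP2B6 pathway (32% of clearance) drops to 0.22× activity: 0.32 × 0.22 = 0.0704.
The CYP2C19 pathway (58% of clearance) increases to 4× activity: 0.58 × 4 = 2.32.
Non-CYP routes (10%) are unchanged.
CL_new/CL_old = 0.0704 + 2.32 + 0.1 = 2.4904.
Because systemic exposure varies inversely with clearance, the combined effect is 1 / 2.4904 = 0.402.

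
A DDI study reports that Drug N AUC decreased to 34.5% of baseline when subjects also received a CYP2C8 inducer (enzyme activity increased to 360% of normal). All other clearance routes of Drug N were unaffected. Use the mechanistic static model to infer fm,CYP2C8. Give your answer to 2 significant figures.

0.73

Let x = fm,CYP2C8. Because AUC ∝ 1/CL, relative clearance rose to 1/0.345 = 2.899.
Setting x·3.6 + (1 − x) = 2.899 and solving: x = (2.899 − 1)/(3.6 − 1) = 0.73.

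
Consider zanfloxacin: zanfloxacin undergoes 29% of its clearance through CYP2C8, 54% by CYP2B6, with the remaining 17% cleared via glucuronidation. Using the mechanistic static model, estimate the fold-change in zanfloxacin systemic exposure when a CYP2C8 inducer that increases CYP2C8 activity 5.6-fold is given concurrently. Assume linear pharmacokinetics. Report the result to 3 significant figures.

0.428

The CYP2C8 pathway (29% of clearance) rises to 5.6× activity: 0.29 × 5.6 = 1.624.
CYP2B6 (54%) and the residual 17% are unaffected.
New clearance relative to baseline: 1.624 + 0.54 + 0.17 = 2.334.
Systemic exposure ratio = CL_old/CL_new = 1 / 2.334 = 0.428.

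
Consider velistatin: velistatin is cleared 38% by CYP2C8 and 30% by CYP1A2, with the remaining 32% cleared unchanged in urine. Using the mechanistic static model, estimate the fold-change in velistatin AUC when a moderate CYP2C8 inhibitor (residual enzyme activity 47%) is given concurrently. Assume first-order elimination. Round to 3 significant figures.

1.25

The CYP2C8 pathway (38% of clearance) is reduced to 0.47× activity: 0.38 × 0.47 = 0.1786.
CYP1A2 (30%) and the residual 32% are unaffected.
CL_new/CL_old = 0.1786 + 0.3 + 0.32 = 0.7986.
AUC ratio = CL_old/CL_new = 1 / 0.7986 = 1.25.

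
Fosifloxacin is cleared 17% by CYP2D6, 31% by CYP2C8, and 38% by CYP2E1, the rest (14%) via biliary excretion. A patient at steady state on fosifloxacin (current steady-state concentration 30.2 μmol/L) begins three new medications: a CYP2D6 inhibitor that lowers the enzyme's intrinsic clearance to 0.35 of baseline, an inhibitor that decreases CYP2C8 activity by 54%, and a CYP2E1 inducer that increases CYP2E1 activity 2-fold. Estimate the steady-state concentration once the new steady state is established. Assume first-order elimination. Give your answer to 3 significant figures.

The CYP2D6 pathway (17% of clearance) is reduced to 0.35× activity: 0.17 × 0.35 = 0.0595.
The CYP2C8 pathway (31% of clearance) drops to 0.46× activity: 0.31 × 0.46 = 0.1426.
The CYP2E1 pathway (38% of clearance) is boosted to 2× activity: 0.38 × 2 = 0.76.
The remaining 14% of clearance is unaffected.
Relative clearance = 0.0595 + 0.1426 + 0.76 + 0.14 = 1.1021.
Dividing the baseline by the relative clearance: 30.2 / 1.1021 = 27.4 μmol/L.

27.4 μmol/L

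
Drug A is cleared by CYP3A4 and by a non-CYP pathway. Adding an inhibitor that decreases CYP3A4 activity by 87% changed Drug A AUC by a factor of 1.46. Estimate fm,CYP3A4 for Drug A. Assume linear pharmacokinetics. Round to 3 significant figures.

Write x for the fraction cleared via CYP3A4. The observed AUC change means clearance fell to 1/1.46 = 0.6849 of baseline.
Only the CYP3A4 route changed, so 0.6849 = x·0.13 + (1 − x), giving x = 0.362.

0.362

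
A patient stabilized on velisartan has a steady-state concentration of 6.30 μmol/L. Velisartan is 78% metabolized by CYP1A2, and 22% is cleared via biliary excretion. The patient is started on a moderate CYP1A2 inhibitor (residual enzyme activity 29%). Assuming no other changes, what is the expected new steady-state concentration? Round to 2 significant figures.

The CYP1A2 pathway (78% of clearance) falls to 0.29× activity: 0.78 × 0.29 = 0.2262.
The remaining 22% of clearance is unaffected.
Relative clearance = 0.2262 + 0.22 = 0.4462.
Steady-state concentration ∝ 1/CL, so new value = 6.30 / 0.4462 = 14 μmol/L.

14 μmol/L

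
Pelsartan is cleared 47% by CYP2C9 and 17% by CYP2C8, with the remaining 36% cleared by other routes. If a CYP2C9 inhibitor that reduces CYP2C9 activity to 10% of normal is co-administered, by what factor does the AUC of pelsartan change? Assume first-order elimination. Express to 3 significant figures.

1.73

CYP2C9: 0.47 × 0.1 = 0.047
CYP2C8: 0.17 (unchanged)
Other: 0.36 (unchanged)
Relative clearance = 0.047 + 0.17 + 0.36 = 0.577.
AUC ratio = CL_old/CL_new = 1 / 0.577 = 1.73.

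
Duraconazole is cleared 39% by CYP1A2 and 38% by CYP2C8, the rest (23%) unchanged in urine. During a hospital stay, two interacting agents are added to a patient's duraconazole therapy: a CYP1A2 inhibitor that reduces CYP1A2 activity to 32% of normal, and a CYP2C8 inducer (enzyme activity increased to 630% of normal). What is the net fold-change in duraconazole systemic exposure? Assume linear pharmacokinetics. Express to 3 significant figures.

The CYP1A2 pathway (39% of clearance) falls to 0.32× activity: 0.39 × 0.32 = 0.1248.
The CYP2C8 pathway (38% of clearance) rises to 6.3× activity: 0.38 × 6.3 = 2.394.
Non-CYP routes (23%) are unchanged.
CL_new/CL_old = 0.1248 + 2.394 + 0.23 = 2.7488.
Net systemic exposure ratio = 1 / 2.7488 = 0.364.

0.364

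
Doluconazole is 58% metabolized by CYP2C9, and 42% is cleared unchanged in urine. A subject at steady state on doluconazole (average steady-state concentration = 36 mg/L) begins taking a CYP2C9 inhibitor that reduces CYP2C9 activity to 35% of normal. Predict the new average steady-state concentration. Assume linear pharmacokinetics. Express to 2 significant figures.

The CYP2C9 pathway (58% of clearance) falls to 0.35× activity: 0.58 × 0.35 = 0.203.
Non-CYP routes (42%) are unchanged.
CL_new/CL_old = 0.203 + 0.42 = 0.623.
Average steady-state concentration ∝ 1/CL, so new value = 36 / 0.623 = 58 mg/L.

58 mg/L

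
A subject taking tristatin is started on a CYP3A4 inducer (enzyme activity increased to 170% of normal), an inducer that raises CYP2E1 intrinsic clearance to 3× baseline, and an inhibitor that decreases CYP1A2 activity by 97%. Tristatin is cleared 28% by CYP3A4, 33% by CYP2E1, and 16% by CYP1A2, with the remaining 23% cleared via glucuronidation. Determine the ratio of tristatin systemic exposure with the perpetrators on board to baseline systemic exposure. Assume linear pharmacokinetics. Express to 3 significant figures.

The CYP3A4 pathway (28% of clearance) increases to 1.7× activity: 0.28 × 1.7 = 0.476.
The CYP2E1 pathway (33% of clearance) increases to 3× activity: 0.33 × 3 = 0.99.
The CYP1A2 pathway (16% of clearance) falls to 0.03× activity: 0.16 × 0.03 = 0.0048.
The remaining 23% of clearance is unaffected.
Relative clearance = 0.476 + 0.99 + 0.0048 + 0.23 = 1.7008.
Systemic exposure ∝ 1/CL: fold-change = 1 / 1.7008 = 0.588.

0.588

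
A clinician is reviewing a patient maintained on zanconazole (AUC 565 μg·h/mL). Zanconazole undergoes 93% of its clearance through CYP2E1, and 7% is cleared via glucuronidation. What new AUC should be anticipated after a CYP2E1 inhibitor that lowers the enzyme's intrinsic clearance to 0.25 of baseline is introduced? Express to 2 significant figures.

1.9 × 10³ μg·h/mL

The CYP2E1 pathway (93% of clearance) is reduced to 0.25× activity: 0.93 × 0.25 = 0.2325.
The remaining 7% of clearance is unaffected.
New clearance relative to baseline: 0.2325 + 0.07 = 0.3025.
AUC ∝ 1/CL, so new value = 565 / 0.3025 = 1.9 × 10³ μg·h/mL.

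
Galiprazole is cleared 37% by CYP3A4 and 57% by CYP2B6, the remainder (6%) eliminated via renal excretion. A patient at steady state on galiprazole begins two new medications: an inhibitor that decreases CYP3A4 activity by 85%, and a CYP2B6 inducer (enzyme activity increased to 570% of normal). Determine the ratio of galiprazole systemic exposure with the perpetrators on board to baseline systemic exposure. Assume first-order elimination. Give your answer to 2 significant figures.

0.30

The CYP3A4 pathway (37% of clearance) is reduced to 0.15× activity: 0.37 × 0.15 = 0.0555.
The CYP2B6 pathway (57% of clearance) increases to 5.7× activity: 0.57 × 5.7 = 3.249.
The remaining 6% of clearance is unaffected.
CL_new/CL_old = 0.0555 + 3.249 + 0.06 = 3.3645.
Systemic exposure ∝ 1/CL: fold-change = 1 / 3.3645 = 0.30.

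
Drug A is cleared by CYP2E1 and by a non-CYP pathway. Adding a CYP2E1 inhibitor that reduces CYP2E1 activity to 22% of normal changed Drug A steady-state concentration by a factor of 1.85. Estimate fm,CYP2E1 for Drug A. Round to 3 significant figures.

0.589

Let fm be the CYP2E1 fraction. New clearance relative to baseline = fm × 0.22 + (1 − fm).
Steady-state concentration ratio = 1 / (new CL fraction), so new CL fraction = 1 / 1.85 = 0.5405.
fm × 0.22 + 1 − fm = 0.5405  ⇒  fm × (0.22 − 1) = −0.4595  ⇒  fm = 0.589.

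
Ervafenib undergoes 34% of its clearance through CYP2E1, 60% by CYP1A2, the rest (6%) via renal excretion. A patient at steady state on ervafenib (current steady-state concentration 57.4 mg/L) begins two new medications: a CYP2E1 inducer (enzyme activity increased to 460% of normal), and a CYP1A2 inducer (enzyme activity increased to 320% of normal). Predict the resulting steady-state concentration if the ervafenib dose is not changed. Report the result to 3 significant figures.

16.2 mg/L

The CYP2E1 pathway (34% of clearance) increases to 4.6× activity: 0.34 × 4.6 = 1.564.
The CYP1A2 pathway (60% of clearance) increases to 3.2× activity: 0.6 × 3.2 = 1.92.
The remaining 6% of clearance is unaffected.
New clearance relative to baseline: 1.564 + 1.92 + 0.06 = 3.544.
Dividing the baseline by the relative clearance: 57.4 / 3.544 = 16.2 mg/L.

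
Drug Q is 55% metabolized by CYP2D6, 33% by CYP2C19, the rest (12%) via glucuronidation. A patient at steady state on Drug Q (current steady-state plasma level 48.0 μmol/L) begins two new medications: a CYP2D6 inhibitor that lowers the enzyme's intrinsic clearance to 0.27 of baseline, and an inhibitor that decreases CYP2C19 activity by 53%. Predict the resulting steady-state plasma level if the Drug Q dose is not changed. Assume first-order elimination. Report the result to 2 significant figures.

The CYP2D6 pathway (55% of clearance) is reduced to 0.27× activity: 0.55 × 0.27 = 0.1485.
The CYP2C19 pathway (33% of clearance) falls to 0.47× activity: 0.33 × 0.47 = 0.1551.
The remaining 12% of clearance is unaffected.
New clearance relative to baseline: 0.1485 + 0.1551 + 0.12 = 0.4236.
New steady-state plasma level = 48.0 / 0.4236 = 1.1 × 10² μmol/L (concentration scales inversely with clearance).

1.1 × 10² μmol/L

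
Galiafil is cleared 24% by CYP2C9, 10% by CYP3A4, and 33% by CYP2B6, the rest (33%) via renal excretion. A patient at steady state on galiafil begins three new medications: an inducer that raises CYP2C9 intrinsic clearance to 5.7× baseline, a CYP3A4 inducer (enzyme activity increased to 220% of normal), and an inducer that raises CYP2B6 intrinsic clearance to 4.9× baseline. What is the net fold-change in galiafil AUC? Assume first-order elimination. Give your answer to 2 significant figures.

The CYP2C9 pathway (24% of clearance) increases to 5.7× activity: 0.24 × 5.7 = 1.368.
The CYP3A4 pathway (10% of clearance) rises to 2.2× activity: 0.1 × 2.2 = 0.22.
The CYP2B6 pathway (33% of clearance) is boosted to 4.9× activity: 0.33 × 4.9 = 1.617.
The remaining 33% of clearance is unaffected.
Relative clearance = 1.368 + 0.22 + 1.617 + 0.33 = 3.535.
AUC ∝ 1/CL: fold-change = 1 / 3.535 = 0.28.

0.28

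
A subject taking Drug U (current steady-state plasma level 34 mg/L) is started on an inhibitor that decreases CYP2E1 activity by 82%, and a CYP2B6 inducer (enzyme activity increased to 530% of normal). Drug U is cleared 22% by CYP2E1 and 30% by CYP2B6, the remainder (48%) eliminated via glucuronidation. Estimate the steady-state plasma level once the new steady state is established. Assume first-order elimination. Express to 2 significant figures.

16 mg/L

CYP2E1: 0.22 × 0.18 = 0.0396
CYP2B6: 0.3 × 5.3 = 1.59
Other: 0.48 (unchanged)
CL_new/CL_old = 0.0396 + 1.59 + 0.48 = 2.1096.
New steady-state plasma level = 34 / 2.1096 = 16 mg/L (concentration scales inversely with clearance).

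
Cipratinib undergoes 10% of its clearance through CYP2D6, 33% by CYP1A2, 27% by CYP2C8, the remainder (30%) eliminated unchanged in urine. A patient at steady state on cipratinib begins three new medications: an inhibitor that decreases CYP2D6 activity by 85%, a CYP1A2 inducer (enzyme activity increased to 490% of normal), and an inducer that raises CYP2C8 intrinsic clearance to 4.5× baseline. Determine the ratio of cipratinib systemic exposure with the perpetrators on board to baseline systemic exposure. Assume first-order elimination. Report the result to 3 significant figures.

The CYP2D6 pathway (10% of clearance) falls to 0.15× activity: 0.1 × 0.15 = 0.015.
The CYP1A2 pathway (33% of clearance) is boosted to 4.9× activity: 0.33 × 4.9 = 1.617.
The CYP2C8 pathway (27% of clearance) is boosted to 4.5× activity: 0.27 × 4.5 = 1.215.
Non-CYP routes (30%) are unchanged.
Relative clearance = 0.015 + 1.617 + 1.215 + 0.3 = 3.147.
Because systemic exposure varies inversely with clearance, the combined effect is 1 / 3.147 = 0.318.

0.318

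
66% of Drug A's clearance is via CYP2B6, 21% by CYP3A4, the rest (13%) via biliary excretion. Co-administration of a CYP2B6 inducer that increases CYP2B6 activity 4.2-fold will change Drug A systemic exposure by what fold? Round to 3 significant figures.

0.321

CYP2B6: 0.66 × 4.2 = 2.772
CYP3A4: 0.21 (unchanged)
Other: 0.13 (unchanged)
CL_new/CL_old = 2.772 + 0.21 + 0.13 = 3.112.
Systemic exposure is inversely proportional to clearance, so the fold-change is 1 / 3.112 = 0.321.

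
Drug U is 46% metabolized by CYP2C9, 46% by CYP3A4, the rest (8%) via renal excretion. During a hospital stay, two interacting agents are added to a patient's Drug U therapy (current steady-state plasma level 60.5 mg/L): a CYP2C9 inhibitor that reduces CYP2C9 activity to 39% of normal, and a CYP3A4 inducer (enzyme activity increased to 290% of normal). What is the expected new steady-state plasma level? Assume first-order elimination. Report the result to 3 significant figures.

38.0 mg/L

CYP2C9: 0.46 × 0.39 = 0.1794
CYP3A4: 0.46 × 2.9 = 1.334
Other: 0.08 (unchanged)
Relative clearance = 0.1794 + 1.334 + 0.08 = 1.5934.
New steady-state plasma level = 60.5 / 1.5934 = 38.0 mg/L (concentration scales inversely with clearance).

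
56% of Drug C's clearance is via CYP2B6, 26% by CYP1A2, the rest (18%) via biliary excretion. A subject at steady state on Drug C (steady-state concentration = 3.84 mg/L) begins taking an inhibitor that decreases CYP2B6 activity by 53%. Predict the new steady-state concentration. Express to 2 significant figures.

CYP2B6: 0.56 × 0.47 = 0.2632
CYP1A2: 0.26 (unchanged)
Other: 0.18 (unchanged)
Relative clearance = 0.2632 + 0.26 + 0.18 = 0.7032.
Steady-state concentration ∝ 1/CL, so new value = 3.84 / 0.7032 = 5.5 mg/L.

5.5 mg/L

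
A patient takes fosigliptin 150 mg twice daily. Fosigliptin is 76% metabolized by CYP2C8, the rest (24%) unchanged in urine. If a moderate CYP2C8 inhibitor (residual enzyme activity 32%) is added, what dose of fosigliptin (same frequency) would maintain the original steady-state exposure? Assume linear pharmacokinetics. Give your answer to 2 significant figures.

CYP2C8: 0.76 × 0.32 = 0.2432
Other: 0.24 (unchanged)
New clearance relative to baseline: 0.2432 + 0.24 = 0.4832.
Css,avg = (dose rate)/CL, so holding Css fixed requires dose ∝ CL: 150 × 0.4832 = 72 mg.

72 mg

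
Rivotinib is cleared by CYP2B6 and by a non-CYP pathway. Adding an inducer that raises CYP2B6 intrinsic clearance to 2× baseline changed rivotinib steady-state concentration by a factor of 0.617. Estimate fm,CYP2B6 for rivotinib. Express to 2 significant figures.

CL'/CL = 1 / 0.617 = 1.621
2·fm + (1 − fm) = 1.621
fm = (1.621 − 1) / (2 − 1) = 0.62

0.62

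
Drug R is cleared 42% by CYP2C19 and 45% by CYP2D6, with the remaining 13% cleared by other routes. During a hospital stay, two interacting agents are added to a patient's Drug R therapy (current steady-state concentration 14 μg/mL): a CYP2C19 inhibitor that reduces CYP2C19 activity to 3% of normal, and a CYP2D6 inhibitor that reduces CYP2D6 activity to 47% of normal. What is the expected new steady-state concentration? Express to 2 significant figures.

40 μg/mL

The CYP2C19 pathway (42% of clearance) drops to 0.03× activity: 0.42 × 0.03 = 0.0126.
The CYP2D6 pathway (45% of clearance) is reduced to 0.47× activity: 0.45 × 0.47 = 0.2115.
Non-CYP routes (13%) are unchanged.
New clearance relative to baseline: 0.0126 + 0.2115 + 0.13 = 0.3541.
Dividing the baseline by the relative clearance: 14 / 0.3541 = 40 μg/mL.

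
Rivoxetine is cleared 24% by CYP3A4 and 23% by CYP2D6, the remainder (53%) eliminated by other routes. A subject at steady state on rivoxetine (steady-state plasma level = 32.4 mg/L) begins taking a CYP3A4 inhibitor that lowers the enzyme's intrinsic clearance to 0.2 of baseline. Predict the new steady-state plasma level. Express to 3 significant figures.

40.1 mg/L

The CYP3A4 pathway (24% of clearance) falls to 0.2× activity: 0.24 × 0.2 = 0.048.
CYP2D6 (23%) and the residual 53% are unaffected.
CL_new/CL_old = 0.048 + 0.23 + 0.53 = 0.808.
New steady-state plasma level = baseline ÷ relative clearance = 32.4 / 0.808 = 40.1 mg/L.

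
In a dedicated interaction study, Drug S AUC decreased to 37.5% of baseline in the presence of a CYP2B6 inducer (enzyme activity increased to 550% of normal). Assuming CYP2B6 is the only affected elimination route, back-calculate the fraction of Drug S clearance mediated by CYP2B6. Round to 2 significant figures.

CL'/CL = 1 / 0.375 = 2.667
5.5·fm + (1 − fm) = 2.667
fm = (2.667 − 1) / (5.5 − 1) = 0.37

0.37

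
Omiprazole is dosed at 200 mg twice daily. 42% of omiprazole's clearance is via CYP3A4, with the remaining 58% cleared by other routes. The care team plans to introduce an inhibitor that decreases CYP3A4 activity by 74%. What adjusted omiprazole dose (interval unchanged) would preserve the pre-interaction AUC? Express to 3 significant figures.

The CYP3A4 pathway (42% of clearance) is reduced to 0.26× activity: 0.42 × 0.26 = 0.1092.
The remaining 58% of clearance is unaffected.
CL_new/CL_old = 0.1092 + 0.58 = 0.6892.
To maintain the same steady-state level, dose must scale with clearance: new dose = 200 × 0.6892 = 138 mg.

138 mg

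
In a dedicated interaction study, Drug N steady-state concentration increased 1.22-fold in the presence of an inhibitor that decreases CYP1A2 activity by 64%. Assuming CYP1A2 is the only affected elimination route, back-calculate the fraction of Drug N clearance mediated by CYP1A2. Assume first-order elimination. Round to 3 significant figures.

0.282

Let fm be the CYP1A2 fraction. New clearance relative to baseline = fm × 0.36 + (1 − fm).
Steady-state concentration ratio = 1 / (new CL fraction), so new CL fraction = 1 / 1.22 = 0.8197.
fm × 0.36 + 1 − fm = 0.8197  ⇒  fm × (0.36 − 1) = −0.1803  ⇒  fm = 0.282.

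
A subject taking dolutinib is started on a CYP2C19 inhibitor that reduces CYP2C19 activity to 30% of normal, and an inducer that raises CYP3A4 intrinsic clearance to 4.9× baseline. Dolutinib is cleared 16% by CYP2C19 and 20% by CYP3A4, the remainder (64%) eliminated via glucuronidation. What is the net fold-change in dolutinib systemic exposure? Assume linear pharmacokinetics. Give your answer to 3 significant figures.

0.600

The CYP2C19 pathway (16% of clearance) falls to 0.3× activity: 0.16 × 0.3 = 0.048.
The CYP3A4 pathway (20% of clearance) rises to 4.9× activity: 0.2 × 4.9 = 0.98.
Non-CYP routes (64%) are unchanged.
Relative clearance = 0.048 + 0.98 + 0.64 = 1.668.
Because systemic exposure varies inversely with clearance, the combined effect is 1 / 1.668 = 0.600.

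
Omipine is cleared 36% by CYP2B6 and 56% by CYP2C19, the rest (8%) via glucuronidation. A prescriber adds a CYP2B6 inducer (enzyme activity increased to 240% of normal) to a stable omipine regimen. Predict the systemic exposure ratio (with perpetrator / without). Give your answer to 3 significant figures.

0.665

The CYP2B6 pathway (36% of clearance) rises to 2.4× activity: 0.36 × 2.4 = 0.864.
CYP2C19 (56%) and the residual 8% are unaffected.
Relative clearance = 0.864 + 0.56 + 0.08 = 1.504.
Since systemic exposure ∝ 1/CL, the ratio is 1 / 1.504 = 0.665.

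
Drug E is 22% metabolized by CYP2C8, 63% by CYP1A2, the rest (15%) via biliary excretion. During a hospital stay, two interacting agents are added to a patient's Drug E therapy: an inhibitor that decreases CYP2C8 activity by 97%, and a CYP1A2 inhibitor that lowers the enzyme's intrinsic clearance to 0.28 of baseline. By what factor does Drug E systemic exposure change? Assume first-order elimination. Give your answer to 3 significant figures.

3.00

The CYP2C8 pathway (22% of clearance) falls to 0.03× activity: 0.22 × 0.03 = 0.0066.
The CYP1A2 pathway (63% of clearance) drops to 0.28× activity: 0.63 × 0.28 = 0.1764.
Non-CYP routes (15%) are unchanged.
New clearance relative to baseline: 0.0066 + 0.1764 + 0.15 = 0.333.
Systemic exposure ∝ 1/CL: fold-change = 1 / 0.333 = 3.00.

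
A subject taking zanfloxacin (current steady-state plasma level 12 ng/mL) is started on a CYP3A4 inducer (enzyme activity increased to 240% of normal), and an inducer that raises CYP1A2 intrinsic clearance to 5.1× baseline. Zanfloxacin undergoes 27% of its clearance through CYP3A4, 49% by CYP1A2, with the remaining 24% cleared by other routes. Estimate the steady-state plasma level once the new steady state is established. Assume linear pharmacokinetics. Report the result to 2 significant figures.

The CYP3A4 pathway (27% of clearance) is boosted to 2.4× activity: 0.27 × 2.4 = 0.648.
The CYP1A2 pathway (49% of clearance) rises to 5.1× activity: 0.49 × 5.1 = 2.499.
The remaining 24% of clearance is unaffected.
Relative clearance = 0.648 + 2.499 + 0.24 = 3.387.
New steady-state plasma level = 12 / 3.387 = 3.5 ng/mL (concentration scales inversely with clearance).

3.5 ng/mL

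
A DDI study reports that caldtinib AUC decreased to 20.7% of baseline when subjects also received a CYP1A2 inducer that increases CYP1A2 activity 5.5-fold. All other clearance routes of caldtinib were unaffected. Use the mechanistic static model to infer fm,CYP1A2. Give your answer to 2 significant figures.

Write x for the fraction cleared via CYP1A2. The observed AUC change means clearance rose to 1/0.207 = 4.831 of baseline.
Setting x·5.5 + (1 − x) = 4.831 and solving: x = (4.831 − 1)/(5.5 − 1) = 0.85.

0.85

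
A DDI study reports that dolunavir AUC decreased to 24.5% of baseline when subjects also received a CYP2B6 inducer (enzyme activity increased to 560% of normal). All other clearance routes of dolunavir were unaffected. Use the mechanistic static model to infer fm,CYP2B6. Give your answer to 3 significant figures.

Let x = fm,CYP2B6. Because AUC ∝ 1/CL, relative clearance rose to 1/0.245 = 4.082.
Setting x·5.6 + (1 − x) = 4.082 and solving: x = (4.082 − 1)/(5.6 − 1) = 0.670.

0.670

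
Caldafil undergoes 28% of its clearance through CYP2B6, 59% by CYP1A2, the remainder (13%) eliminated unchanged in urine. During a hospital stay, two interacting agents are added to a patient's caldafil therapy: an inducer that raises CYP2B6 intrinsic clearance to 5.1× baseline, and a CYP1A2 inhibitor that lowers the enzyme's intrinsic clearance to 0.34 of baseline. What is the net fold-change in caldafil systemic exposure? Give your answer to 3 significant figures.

The CYP2B6 pathway (28% of clearance) increases to 5.1× activity: 0.28 × 5.1 = 1.428.
The CYP1A2 pathway (59% of clearance) drops to 0.34× activity: 0.59 × 0.34 = 0.2006.
The remaining 13% of clearance is unaffected.
New clearance relative to baseline: 1.428 + 0.2006 + 0.13 = 1.7586.
Systemic exposure ∝ 1/CL: fold-change = 1 / 1.7586 = 0.569.

0.569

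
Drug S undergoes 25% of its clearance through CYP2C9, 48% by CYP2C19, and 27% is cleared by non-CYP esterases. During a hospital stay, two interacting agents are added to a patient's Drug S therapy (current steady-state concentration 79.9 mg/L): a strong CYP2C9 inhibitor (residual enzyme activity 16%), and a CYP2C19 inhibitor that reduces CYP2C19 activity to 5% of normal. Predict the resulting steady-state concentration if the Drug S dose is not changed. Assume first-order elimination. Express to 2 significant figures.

CYP2C9: 0.25 × 0.16 = 0.04
CYP2C19: 0.48 × 0.05 = 0.024
Other: 0.27 (unchanged)
Relative clearance = 0.04 + 0.024 + 0.27 = 0.334.
Dividing the baseline by the relative clearance: 79.9 / 0.334 = 2.4 × 10² mg/L.

2.4 × 10² mg/L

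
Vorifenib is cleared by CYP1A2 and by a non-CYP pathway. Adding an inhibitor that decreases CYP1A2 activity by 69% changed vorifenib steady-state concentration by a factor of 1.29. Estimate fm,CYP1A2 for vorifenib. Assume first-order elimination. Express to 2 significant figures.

0.33

CL'/CL = 1 / 1.29 = 0.7752
0.31·fm + (1 − fm) = 0.7752
fm = (0.7752 − 1) / (0.31 − 1) = 0.33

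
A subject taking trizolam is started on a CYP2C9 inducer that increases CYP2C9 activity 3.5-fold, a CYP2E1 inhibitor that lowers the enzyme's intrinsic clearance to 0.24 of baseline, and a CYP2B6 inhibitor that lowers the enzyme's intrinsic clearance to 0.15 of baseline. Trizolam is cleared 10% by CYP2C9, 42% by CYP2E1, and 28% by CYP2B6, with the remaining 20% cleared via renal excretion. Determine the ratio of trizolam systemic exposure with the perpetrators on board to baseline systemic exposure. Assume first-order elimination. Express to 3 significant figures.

1.44

CYP2C9: 0.1 × 3.5 = 0.35
CYP2E1: 0.42 × 0.24 = 0.1008
CYP2B6: 0.28 × 0.15 = 0.042
Other: 0.2 (unchanged)
New clearance relative to baseline: 0.35 + 0.1008 + 0.042 + 0.2 = 0.6928.
Systemic exposure ∝ 1/CL: fold-change = 1 / 0.6928 = 1.44.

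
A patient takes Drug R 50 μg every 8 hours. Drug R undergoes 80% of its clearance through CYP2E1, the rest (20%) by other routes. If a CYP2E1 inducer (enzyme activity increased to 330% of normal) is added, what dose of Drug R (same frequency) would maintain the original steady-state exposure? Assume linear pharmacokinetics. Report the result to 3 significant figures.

CYP2E1: 0.8 × 3.3 = 2.64
Other: 0.2 (unchanged)
CL_new/CL_old = 2.64 + 0.2 = 2.84.
To maintain the same steady-state level, dose must scale with clearance: new dose = 50 × 2.84 = 142 μg.

142 μg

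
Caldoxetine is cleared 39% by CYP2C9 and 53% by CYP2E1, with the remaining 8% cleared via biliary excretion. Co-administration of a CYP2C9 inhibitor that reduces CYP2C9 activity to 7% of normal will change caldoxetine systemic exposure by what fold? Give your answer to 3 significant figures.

1.57

CYP2C9: 0.39 × 0.07 = 0.0273
CYP2E1: 0.53 (unchanged)
Other: 0.08 (unchanged)
Relative clearance = 0.0273 + 0.53 + 0.08 = 0.6373.
Systemic exposure is inversely proportional to clearance, so the fold-change is 1 / 0.6373 = 1.57.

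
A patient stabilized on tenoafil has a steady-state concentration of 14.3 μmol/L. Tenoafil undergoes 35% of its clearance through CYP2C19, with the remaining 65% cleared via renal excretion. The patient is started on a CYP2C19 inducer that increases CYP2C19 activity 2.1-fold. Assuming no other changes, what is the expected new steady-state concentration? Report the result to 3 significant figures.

10.3 μmol/L

CYP2C19: 0.35 × 2.1 = 0.735
Other: 0.65 (unchanged)
New clearance relative to baseline: 0.735 + 0.65 = 1.385.
With dosing unchanged, steady-state concentration scales as 1/CL: 14.3 / 1.385 = 10.3 μmol/L.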